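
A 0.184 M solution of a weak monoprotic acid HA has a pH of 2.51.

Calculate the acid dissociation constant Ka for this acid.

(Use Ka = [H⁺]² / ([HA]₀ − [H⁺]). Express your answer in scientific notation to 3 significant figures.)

[H⁺] = 10^(−pH) = 10^(−2.51) = 3.090e-03 M. For HA ⇌ H⁺ + A⁻, Ka = [H⁺][A⁻]/[HA] = [H⁺]² / ([HA]₀ − [H⁺]) = (3.090e-03)² / (0.184 − 3.090e-03) = 5.28e-05.

K_a = 5.28e-05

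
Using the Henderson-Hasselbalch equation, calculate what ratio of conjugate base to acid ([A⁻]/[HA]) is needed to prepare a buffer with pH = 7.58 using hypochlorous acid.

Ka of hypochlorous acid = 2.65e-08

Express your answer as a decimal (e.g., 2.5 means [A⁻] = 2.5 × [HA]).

pKa = -log(2.65e-08) = 7.5768. pH = pKa + log([A⁻]/[HA]), so log([A⁻]/[HA]) = pH − pKa = 7.58 − 7.5768 = 0.0032. [A⁻]/[HA] = 10^(0.0032) = 1.01

[A⁻]/[HA] = 1.01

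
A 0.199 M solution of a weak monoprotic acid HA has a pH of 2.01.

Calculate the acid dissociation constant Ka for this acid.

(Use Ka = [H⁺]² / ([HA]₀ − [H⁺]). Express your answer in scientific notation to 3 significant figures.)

[H⁺] = 10^(−pH) = 10^(−2.01) = 9.772e-03 M. For HA ⇌ H⁺ + A⁻, Ka = [H⁺][A⁻]/[HA] = [H⁺]² / ([HA]₀ − [H⁺]) = (9.772e-03)² / (0.199 − 9.772e-03) = 5.05e-04.

K_a = 5.05e-04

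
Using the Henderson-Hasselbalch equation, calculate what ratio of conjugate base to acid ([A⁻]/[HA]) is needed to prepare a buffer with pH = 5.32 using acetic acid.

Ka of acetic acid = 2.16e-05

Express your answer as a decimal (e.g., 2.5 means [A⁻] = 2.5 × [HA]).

pKa = -log(2.16e-05) = 4.6655. pH = pKa + log([A⁻]/[HA]), so log([A⁻]/[HA]) = pH − pKa = 5.32 − 4.6655 = 0.6545. [A⁻]/[HA] = 10^(0.6545) = 4.51

[A⁻]/[HA] = 4.51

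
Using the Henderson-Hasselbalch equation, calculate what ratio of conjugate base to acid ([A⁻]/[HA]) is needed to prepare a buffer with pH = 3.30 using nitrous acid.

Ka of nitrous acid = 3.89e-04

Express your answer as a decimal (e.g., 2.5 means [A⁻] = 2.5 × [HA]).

pKa = -log(3.89e-04) = 3.4101. pH = pKa + log([A⁻]/[HA]), so log([A⁻]/[HA]) = pH − pKa = 3.30 − 3.4101 = -0.1101. [A⁻]/[HA] = 10^(-0.1101) = 0.776

[A⁻]/[HA] = 0.776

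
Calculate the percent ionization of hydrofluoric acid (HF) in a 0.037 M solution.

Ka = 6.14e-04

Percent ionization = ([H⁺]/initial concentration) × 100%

Using Ka equilibrium: x² + Ka×x - Ka×C = 0. Solving: [H⁺] = 4.4692e-03. Percent = (4.4692e-03/0.037) × 100

Percent ionization = 12.1%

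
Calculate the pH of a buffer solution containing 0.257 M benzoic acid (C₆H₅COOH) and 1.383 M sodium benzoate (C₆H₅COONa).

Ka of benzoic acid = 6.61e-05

pKa = -log(6.61e-05) = 4.18. pH = pKa + log([A⁻]/[HA]) = 4.18 + log(1.383/0.257)

pH = 4.91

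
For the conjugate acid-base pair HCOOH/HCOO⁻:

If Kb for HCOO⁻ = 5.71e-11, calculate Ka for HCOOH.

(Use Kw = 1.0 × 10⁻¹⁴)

For a conjugate pair Ka × Kb = Kw, so Ka = Kw/Kb = 1.0 × 10⁻¹⁴ / 5.71e-11 = 1.75e-04.

K_a = 1.75e-04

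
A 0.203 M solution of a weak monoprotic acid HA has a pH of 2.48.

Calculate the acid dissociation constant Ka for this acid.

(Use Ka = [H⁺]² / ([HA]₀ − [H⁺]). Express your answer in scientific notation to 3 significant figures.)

[H⁺] = 10^(−pH) = 10^(−2.48) = 3.311e-03 M. For HA ⇌ H⁺ + A⁻, Ka = [H⁺][A⁻]/[HA] = [H⁺]² / ([HA]₀ − [H⁺]) = (3.311e-03)² / (0.203 − 3.311e-03) = 5.49e-05.

K_a = 5.49e-05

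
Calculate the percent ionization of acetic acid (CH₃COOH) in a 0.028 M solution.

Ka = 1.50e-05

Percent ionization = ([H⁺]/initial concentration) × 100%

Using Ka equilibrium: x² + Ka×x - Ka×C = 0. Solving: [H⁺] = 6.4062e-04. Percent = (6.4062e-04/0.028) × 100

Percent ionization = 2.29%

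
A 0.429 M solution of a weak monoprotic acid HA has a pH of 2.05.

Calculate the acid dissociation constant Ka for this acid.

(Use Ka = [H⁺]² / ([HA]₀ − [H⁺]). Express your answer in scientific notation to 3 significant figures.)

[H⁺] = 10^(−pH) = 10^(−2.05) = 8.913e-03 M. For HA ⇌ H⁺ + A⁻, Ka = [H⁺][A⁻]/[HA] = [H⁺]² / ([HA]₀ − [H⁺]) = (8.913e-03)² / (0.429 − 8.913e-03) = 1.89e-04.

K_a = 1.89e-04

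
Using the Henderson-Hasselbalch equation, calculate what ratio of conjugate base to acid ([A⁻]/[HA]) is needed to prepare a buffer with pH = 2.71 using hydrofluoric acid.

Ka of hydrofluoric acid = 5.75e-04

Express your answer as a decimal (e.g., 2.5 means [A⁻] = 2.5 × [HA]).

pKa = -log(5.75e-04) = 3.2403. pH = pKa + log([A⁻]/[HA]), so log([A⁻]/[HA]) = pH − pKa = 2.71 − 3.2403 = -0.5303. [A⁻]/[HA] = 10^(-0.5303) = 0.295

[A⁻]/[HA] = 0.295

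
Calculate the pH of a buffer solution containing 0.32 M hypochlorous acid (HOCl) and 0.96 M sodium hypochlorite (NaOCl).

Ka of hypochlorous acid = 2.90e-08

pKa = -log(2.90e-08) = 7.54. pH = pKa + log([A⁻]/[HA]) = 7.54 + log(0.96/0.32)

pH = 8.01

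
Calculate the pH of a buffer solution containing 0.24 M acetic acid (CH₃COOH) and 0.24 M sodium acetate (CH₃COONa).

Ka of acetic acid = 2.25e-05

pKa = -log(2.25e-05) = 4.65. pH = pKa + log([A⁻]/[HA]) = 4.65 + log(0.24/0.24)

pH = 4.65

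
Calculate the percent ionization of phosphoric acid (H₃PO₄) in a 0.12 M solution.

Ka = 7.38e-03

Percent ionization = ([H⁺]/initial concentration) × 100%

Using Ka equilibrium: x² + Ka×x - Ka×C = 0. Solving: [H⁺] = 2.6297e-02. Percent = (2.6297e-02/0.12) × 100

Percent ionization = 21.9%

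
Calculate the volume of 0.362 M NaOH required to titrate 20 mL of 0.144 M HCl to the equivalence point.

At equivalence: moles acid = moles base. moles HCl = 0.144 × 20/1000 = 0.00288 mol. V_base = moles / 0.362 × 1000 = 8.0 mL.

V_{base} = 8.0 mL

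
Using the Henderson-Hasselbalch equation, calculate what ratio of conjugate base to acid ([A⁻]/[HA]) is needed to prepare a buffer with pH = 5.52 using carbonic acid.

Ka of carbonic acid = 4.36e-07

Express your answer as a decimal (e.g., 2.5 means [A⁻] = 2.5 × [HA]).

pKa = -log(4.36e-07) = 6.3605. pH = pKa + log([A⁻]/[HA]), so log([A⁻]/[HA]) = pH − pKa = 5.52 − 6.3605 = -0.8405. [A⁻]/[HA] = 10^(-0.8405) = 0.144

[A⁻]/[HA] = 0.144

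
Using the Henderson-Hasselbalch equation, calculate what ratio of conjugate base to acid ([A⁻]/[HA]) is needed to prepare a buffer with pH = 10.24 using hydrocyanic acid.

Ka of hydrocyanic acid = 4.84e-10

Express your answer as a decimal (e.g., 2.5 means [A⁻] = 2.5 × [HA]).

pKa = -log(4.84e-10) = 9.3152. pH = pKa + log([A⁻]/[HA]), so log([A⁻]/[HA]) = pH − pKa = 10.24 − 9.3152 = 0.9248. [A⁻]/[HA] = 10^(0.9248) = 8.41

[A⁻]/[HA] = 8.41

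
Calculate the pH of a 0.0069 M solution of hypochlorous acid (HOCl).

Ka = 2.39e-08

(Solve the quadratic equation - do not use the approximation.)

x² + Ka×x - Ka×C = 0. Using quadratic formula: [H⁺] = 1.2830e-05

pH = 4.89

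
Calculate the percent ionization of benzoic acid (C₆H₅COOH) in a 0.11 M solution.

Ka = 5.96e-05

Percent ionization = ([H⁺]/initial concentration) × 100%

Using Ka equilibrium: x² + Ka×x - Ka×C = 0. Solving: [H⁺] = 2.5308e-03. Percent = (2.5308e-03/0.11) × 100

Percent ionization = 2.3%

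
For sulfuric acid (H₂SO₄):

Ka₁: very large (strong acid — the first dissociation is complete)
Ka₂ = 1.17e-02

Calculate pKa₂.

pKa₂ = -log(Ka₂) = -log(1.17e-02) = 1.93.

pK_{a2} = 1.93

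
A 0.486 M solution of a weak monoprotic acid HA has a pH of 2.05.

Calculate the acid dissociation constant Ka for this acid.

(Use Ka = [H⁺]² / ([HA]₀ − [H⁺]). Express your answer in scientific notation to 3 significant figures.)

[H⁺] = 10^(−pH) = 10^(−2.05) = 8.913e-03 M. For HA ⇌ H⁺ + A⁻, Ka = [H⁺][A⁻]/[HA] = [H⁺]² / ([HA]₀ − [H⁺]) = (8.913e-03)² / (0.486 − 8.913e-03) = 1.66e-04.

K_a = 1.66e-04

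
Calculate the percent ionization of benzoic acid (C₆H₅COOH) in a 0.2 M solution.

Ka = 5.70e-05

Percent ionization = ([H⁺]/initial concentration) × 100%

Using Ka equilibrium: x² + Ka×x - Ka×C = 0. Solving: [H⁺] = 3.3480e-03. Percent = (3.3480e-03/0.2) × 100

Percent ionization = 1.67%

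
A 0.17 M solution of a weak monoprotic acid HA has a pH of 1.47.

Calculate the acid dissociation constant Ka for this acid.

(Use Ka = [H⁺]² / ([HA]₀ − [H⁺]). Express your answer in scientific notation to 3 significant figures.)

[H⁺] = 10^(−pH) = 10^(−1.47) = 3.388e-02 M. For HA ⇌ H⁺ + A⁻, Ka = [H⁺][A⁻]/[HA] = [H⁺]² / ([HA]₀ − [H⁺]) = (3.388e-02)² / (0.17 − 3.388e-02) = 8.44e-03.

K_a = 8.44e-03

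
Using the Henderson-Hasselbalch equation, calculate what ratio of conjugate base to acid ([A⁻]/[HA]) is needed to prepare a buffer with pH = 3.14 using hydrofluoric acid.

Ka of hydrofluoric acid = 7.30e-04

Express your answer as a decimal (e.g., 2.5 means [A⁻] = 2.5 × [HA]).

pKa = -log(7.30e-04) = 3.1367. pH = pKa + log([A⁻]/[HA]), so log([A⁻]/[HA]) = pH − pKa = 3.14 − 3.1367 = 0.0033. [A⁻]/[HA] = 10^(0.0033) = 1.01

[A⁻]/[HA] = 1.01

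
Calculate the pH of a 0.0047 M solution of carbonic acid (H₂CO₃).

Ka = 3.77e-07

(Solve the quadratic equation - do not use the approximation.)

x² + Ka×x - Ka×C = 0. Using quadratic formula: [H⁺] = 4.1906e-05

pH = 4.38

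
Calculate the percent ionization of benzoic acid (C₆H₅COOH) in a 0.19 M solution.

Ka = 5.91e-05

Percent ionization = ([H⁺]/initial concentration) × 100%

Using Ka equilibrium: x² + Ka×x - Ka×C = 0. Solving: [H⁺] = 3.3216e-03. Percent = (3.3216e-03/0.19) × 100

Percent ionization = 1.75%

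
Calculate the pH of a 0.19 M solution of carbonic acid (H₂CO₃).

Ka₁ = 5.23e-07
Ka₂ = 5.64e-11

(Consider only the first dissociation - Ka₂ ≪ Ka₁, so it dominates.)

First dissociation dominates. From Ka₁ = [H⁺][HA⁻]/[H₂A], x² + Ka₁·x − Ka₁·C = 0 with C = 0.19 M and Ka₁ = 5.23e-07. Solving: [H⁺] = (−Ka₁ + √(Ka₁² + 4·Ka₁·C)) / 2 = 3.1497e-04 M. pH = -log(3.1497e-04) = 3.50.

pH = 3.50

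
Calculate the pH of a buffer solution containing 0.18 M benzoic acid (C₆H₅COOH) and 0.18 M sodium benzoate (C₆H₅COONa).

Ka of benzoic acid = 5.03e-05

pKa = -log(5.03e-05) = 4.30. pH = pKa + log([A⁻]/[HA]) = 4.30 + log(0.18/0.18)

pH = 4.30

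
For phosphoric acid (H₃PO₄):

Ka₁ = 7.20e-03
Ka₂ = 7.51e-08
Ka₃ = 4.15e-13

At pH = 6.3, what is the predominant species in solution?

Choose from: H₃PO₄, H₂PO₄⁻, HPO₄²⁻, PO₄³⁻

pKa₁ = 2.14, pKa₂ = 7.12, pKa₃ = 12.38. For a polyprotic acid the predominant species crosses at each pKa: below pKa_n the protonated form dominates, above it the deprotonated form does. At pH = 6.3, the predominant species is H₂PO₄⁻.

H₂PO₄⁻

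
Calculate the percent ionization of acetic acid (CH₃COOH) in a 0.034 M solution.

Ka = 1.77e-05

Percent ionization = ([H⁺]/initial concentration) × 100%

Using Ka equilibrium: x² + Ka×x - Ka×C = 0. Solving: [H⁺] = 7.6696e-04. Percent = (7.6696e-04/0.034) × 100

Percent ionization = 2.26%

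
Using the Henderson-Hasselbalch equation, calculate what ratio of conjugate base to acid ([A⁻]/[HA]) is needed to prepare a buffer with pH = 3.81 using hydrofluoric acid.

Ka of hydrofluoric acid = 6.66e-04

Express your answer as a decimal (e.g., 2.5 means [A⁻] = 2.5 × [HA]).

pKa = -log(6.66e-04) = 3.1765. pH = pKa + log([A⁻]/[HA]), so log([A⁻]/[HA]) = pH − pKa = 3.81 − 3.1765 = 0.6335. [A⁻]/[HA] = 10^(0.6335) = 4.30

[A⁻]/[HA] = 4.30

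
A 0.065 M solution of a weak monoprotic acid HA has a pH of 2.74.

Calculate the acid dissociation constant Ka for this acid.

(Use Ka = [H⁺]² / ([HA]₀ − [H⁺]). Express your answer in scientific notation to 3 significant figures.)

[H⁺] = 10^(−pH) = 10^(−2.74) = 1.820e-03 M. For HA ⇌ H⁺ + A⁻, Ka = [H⁺][A⁻]/[HA] = [H⁺]² / ([HA]₀ − [H⁺]) = (1.820e-03)² / (0.065 − 1.820e-03) = 5.24e-05.

K_a = 5.24e-05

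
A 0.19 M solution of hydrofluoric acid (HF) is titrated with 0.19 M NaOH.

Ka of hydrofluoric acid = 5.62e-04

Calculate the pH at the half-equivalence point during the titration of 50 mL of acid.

At half-equivalence [HA] = [A⁻], so Henderson-Hasselbalch gives pH = pKa = -log(5.62e-04) = 3.25.

pH = pKa = 3.25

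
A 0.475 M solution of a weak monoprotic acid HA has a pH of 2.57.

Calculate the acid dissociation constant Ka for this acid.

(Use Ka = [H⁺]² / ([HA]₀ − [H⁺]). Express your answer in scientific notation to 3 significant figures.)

[H⁺] = 10^(−pH) = 10^(−2.57) = 2.692e-03 M. For HA ⇌ H⁺ + A⁻, Ka = [H⁺][A⁻]/[HA] = [H⁺]² / ([HA]₀ − [H⁺]) = (2.692e-03)² / (0.475 − 2.692e-03) = 1.53e-05.

K_a = 1.53e-05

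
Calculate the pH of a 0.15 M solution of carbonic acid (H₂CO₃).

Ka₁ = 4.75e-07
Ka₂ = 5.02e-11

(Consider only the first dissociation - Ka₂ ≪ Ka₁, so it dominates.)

First dissociation dominates. From Ka₁ = [H⁺][HA⁻]/[H₂A], x² + Ka₁·x − Ka₁·C = 0 with C = 0.15 M and Ka₁ = 4.75e-07. Solving: [H⁺] = (−Ka₁ + √(Ka₁² + 4·Ka₁·C)) / 2 = 2.6669e-04 M. pH = -log(2.6669e-04) = 3.57.

pH = 3.57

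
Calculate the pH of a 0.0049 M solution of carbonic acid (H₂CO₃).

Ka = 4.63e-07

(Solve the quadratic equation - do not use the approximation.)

x² + Ka×x - Ka×C = 0. Using quadratic formula: [H⁺] = 4.7400e-05

pH = 4.32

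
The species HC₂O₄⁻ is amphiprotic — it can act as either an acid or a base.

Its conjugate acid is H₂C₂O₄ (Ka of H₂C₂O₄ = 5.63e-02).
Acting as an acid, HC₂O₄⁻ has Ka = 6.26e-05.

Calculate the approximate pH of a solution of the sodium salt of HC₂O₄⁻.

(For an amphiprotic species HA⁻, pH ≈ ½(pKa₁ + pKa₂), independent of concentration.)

pKa₁ = -log(5.63e-02) = 1.25; pKa₂ = -log(6.26e-05) = 4.20. For an amphiprotic species, pH ≈ ½(pKa₁ + pKa₂) = ½(1.25 + 4.20) = 2.73.

pH = 2.73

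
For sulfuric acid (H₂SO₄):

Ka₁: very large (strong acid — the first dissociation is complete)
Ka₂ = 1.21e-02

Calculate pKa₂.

pKa₂ = -log(Ka₂) = -log(1.21e-02) = 1.92.

pK_{a2} = 1.92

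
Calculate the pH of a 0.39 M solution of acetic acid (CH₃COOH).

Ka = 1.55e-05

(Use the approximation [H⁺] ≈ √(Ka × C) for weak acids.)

[H⁺] = √(Ka × C) = √(1.55e-05 × 0.39) = 2.4587e-03. pH = -log(2.4587e-03)

pH = 2.61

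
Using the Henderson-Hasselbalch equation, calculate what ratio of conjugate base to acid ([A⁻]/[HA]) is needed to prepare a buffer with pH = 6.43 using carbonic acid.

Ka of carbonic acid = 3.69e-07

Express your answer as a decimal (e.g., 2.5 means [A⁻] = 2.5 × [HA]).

pKa = -log(3.69e-07) = 6.4330. pH = pKa + log([A⁻]/[HA]), so log([A⁻]/[HA]) = pH − pKa = 6.43 − 6.4330 = -0.0030. [A⁻]/[HA] = 10^(-0.0030) = 0.993

[A⁻]/[HA] = 0.993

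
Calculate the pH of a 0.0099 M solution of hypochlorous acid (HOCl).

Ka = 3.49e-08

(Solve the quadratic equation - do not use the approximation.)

x² + Ka×x - Ka×C = 0. Using quadratic formula: [H⁺] = 1.8570e-05

pH = 4.73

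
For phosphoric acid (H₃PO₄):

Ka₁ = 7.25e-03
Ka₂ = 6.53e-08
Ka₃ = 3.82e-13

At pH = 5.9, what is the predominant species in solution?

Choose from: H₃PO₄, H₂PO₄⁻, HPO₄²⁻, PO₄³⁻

pKa₁ = 2.14, pKa₂ = 7.19, pKa₃ = 12.42. For a polyprotic acid the predominant species crosses at each pKa: below pKa_n the protonated form dominates, above it the deprotonated form does. At pH = 5.9, the predominant species is H₂PO₄⁻.

H₂PO₄⁻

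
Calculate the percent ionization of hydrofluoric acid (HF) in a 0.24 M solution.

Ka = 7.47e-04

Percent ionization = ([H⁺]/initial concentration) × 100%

Using Ka equilibrium: x² + Ka×x - Ka×C = 0. Solving: [H⁺] = 1.3021e-02. Percent = (1.3021e-02/0.24) × 100

Percent ionization = 5.43%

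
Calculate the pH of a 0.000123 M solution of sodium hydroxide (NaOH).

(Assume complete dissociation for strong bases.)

[OH⁻] = 0.000123 M for strong base. pOH = -log[OH⁻] = 3.91, pH = 14 - pOH

pH = 10.09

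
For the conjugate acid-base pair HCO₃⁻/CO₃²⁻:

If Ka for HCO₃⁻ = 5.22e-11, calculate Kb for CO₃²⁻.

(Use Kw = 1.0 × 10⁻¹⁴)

For a conjugate pair Ka × Kb = Kw, so Kb = Kw/Ka = 1.0 × 10⁻¹⁴ / 5.22e-11 = 1.92e-04.

K_b = 1.92e-04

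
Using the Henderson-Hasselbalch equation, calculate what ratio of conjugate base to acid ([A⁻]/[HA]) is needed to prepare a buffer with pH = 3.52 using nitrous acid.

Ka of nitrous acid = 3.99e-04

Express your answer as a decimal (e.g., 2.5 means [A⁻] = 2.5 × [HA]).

pKa = -log(3.99e-04) = 3.3990. pH = pKa + log([A⁻]/[HA]), so log([A⁻]/[HA]) = pH − pKa = 3.52 − 3.3990 = 0.1210. [A⁻]/[HA] = 10^(0.1210) = 1.32

[A⁻]/[HA] = 1.32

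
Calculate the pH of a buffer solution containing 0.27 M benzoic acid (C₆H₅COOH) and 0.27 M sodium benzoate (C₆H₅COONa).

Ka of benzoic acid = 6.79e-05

pKa = -log(6.79e-05) = 4.17. pH = pKa + log([A⁻]/[HA]) = 4.17 + log(0.27/0.27)

pH = 4.17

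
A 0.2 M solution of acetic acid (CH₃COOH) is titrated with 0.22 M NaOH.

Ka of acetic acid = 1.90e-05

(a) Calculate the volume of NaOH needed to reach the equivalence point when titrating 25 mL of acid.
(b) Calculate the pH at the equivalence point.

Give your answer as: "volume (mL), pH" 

moles acid = 0.2 × 25/1000 = 0.005 mol; V_base = moles/0.22 × 1000 = 22.7 mL. At equivalence only the conjugate base is present: [A⁻] = 0.005/0.048 = 1.0476e-01 M. Kb = Kw/Ka = 5.26e-10; [OH⁻] = √(Kb × [A⁻]) = 7.4255e-06; pOH = 5.13; pH = 14 - pOH = 8.87.

V = 22.7 mL, pH = 8.87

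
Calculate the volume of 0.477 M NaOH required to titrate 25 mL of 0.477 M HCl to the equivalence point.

At equivalence: moles acid = moles base. moles HCl = 0.477 × 25/1000 = 0.01192 mol. V_base = moles / 0.477 × 1000 = 25.0 mL.

V_{base} = 25.0 mL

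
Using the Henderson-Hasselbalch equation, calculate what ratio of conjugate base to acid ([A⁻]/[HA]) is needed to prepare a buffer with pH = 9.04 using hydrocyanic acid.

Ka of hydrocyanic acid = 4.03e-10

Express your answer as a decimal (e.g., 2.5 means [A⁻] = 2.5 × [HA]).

pKa = -log(4.03e-10) = 9.3947. pH = pKa + log([A⁻]/[HA]), so log([A⁻]/[HA]) = pH − pKa = 9.04 − 9.3947 = -0.3547. [A⁻]/[HA] = 10^(-0.3547) = 0.442

[A⁻]/[HA] = 0.442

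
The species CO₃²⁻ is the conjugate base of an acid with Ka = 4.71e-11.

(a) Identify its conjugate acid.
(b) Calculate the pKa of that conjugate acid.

(a) The conjugate acid is formed by adding one H⁺ to CO₃²⁻, giving HCO₃⁻. (b) pKa = -log(Ka) = -log(4.71e-11) = 10.33.

Conjugate acid: HCO₃⁻; pK_a = 10.33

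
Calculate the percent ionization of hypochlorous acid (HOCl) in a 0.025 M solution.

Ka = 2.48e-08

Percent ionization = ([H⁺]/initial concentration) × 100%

Using Ka equilibrium: x² + Ka×x - Ka×C = 0. Solving: [H⁺] = 2.4887e-05. Percent = (2.4887e-05/0.025) × 100

Percent ionization = 0.0995%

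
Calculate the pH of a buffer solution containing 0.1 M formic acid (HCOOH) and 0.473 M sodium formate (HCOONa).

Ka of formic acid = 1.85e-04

pKa = -log(1.85e-04) = 3.73. pH = pKa + log([A⁻]/[HA]) = 3.73 + log(0.473/0.1)

pH = 4.41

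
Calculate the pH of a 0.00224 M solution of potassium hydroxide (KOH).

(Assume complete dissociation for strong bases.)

[OH⁻] = 0.00224 M for strong base. pOH = -log[OH⁻] = 2.65, pH = 14 - pOH

pH = 11.35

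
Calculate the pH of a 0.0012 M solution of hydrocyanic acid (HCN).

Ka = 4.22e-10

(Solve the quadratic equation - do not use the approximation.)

x² + Ka×x - Ka×C = 0. Using quadratic formula: [H⁺] = 7.1141e-07

pH = 6.15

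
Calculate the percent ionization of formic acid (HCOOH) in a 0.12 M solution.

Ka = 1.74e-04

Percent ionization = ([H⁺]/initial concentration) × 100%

Using Ka equilibrium: x² + Ka×x - Ka×C = 0. Solving: [H⁺] = 4.4833e-03. Percent = (4.4833e-03/0.12) × 100

Percent ionization = 3.74%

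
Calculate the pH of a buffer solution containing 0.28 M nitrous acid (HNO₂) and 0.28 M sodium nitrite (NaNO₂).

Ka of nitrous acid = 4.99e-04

pKa = -log(4.99e-04) = 3.30. pH = pKa + log([A⁻]/[HA]) = 3.30 + log(0.28/0.28)

pH = 3.30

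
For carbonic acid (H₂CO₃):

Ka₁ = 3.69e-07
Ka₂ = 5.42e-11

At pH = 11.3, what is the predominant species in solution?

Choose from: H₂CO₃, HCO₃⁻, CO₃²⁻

pKa₁ = 6.43, pKa₂ = 10.27. For a polyprotic acid the predominant species crosses at each pKa: below pKa_n the protonated form dominates, above it the deprotonated form does. At pH = 11.3, the predominant species is CO₃²⁻.

CO₃²⁻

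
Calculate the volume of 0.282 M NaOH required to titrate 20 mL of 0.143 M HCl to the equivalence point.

At equivalence: moles acid = moles base. moles HCl = 0.143 × 20/1000 = 0.00286 mol. V_base = moles / 0.282 × 1000 = 10.1 mL.

V_{base} = 10.1 mL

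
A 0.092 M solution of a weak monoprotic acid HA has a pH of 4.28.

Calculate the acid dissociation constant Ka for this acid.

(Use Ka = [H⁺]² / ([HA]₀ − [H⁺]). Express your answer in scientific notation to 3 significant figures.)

[H⁺] = 10^(−pH) = 10^(−4.28) = 5.248e-05 M. For HA ⇌ H⁺ + A⁻, Ka = [H⁺][A⁻]/[HA] = [H⁺]² / ([HA]₀ − [H⁺]) = (5.248e-05)² / (0.092 − 5.248e-05) = 3.00e-08.

K_a = 3.00e-08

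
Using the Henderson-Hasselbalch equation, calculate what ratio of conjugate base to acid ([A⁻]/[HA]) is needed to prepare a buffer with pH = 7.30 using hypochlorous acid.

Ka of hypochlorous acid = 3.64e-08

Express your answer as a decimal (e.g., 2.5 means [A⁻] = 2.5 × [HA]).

pKa = -log(3.64e-08) = 7.4389. pH = pKa + log([A⁻]/[HA]), so log([A⁻]/[HA]) = pH − pKa = 7.30 − 7.4389 = -0.1389. [A⁻]/[HA] = 10^(-0.1389) = 0.726

[A⁻]/[HA] = 0.726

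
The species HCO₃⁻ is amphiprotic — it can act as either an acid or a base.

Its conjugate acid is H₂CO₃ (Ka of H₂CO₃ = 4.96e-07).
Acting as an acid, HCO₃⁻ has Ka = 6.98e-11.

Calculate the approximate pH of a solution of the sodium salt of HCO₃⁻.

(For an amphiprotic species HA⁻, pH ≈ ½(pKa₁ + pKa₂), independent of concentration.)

pKa₁ = -log(4.96e-07) = 6.30; pKa₂ = -log(6.98e-11) = 10.16. For an amphiprotic species, pH ≈ ½(pKa₁ + pKa₂) = ½(6.30 + 10.16) = 8.23.

pH = 8.23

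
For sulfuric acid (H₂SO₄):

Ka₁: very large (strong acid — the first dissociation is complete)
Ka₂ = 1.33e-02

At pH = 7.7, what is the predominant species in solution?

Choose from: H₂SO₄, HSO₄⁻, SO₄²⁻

The first dissociation is complete, so H₂SO₄ itself is never the predominant species in water; pKa₂ = -log(1.33e-02) = 1.88. For a polyprotic acid the predominant species crosses at each pKa: below pKa_n the protonated form dominates, above it the deprotonated form does. At pH = 7.7, the predominant species is SO₄²⁻.

SO₄²⁻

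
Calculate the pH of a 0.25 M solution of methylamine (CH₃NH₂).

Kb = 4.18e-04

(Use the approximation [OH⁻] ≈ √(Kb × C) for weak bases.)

[OH⁻] = √(Kb × C) = √(4.18e-04 × 0.25) = 1.0223e-02. pOH = 1.99, pH = 14 - pOH

pH = 12.01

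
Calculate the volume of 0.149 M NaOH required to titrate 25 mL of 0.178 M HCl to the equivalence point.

At equivalence: moles acid = moles base. moles HCl = 0.178 × 25/1000 = 0.00445 mol. V_base = moles / 0.149 × 1000 = 29.9 mL.

V_{base} = 29.9 mL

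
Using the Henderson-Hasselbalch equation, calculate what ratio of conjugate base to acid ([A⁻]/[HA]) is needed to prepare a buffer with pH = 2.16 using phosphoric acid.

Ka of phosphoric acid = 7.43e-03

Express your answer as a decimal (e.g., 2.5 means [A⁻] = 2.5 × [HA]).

pKa = -log(7.43e-03) = 2.1290. pH = pKa + log([A⁻]/[HA]), so log([A⁻]/[HA]) = pH − pKa = 2.16 − 2.1290 = 0.0310. [A⁻]/[HA] = 10^(0.0310) = 1.07

[A⁻]/[HA] = 1.07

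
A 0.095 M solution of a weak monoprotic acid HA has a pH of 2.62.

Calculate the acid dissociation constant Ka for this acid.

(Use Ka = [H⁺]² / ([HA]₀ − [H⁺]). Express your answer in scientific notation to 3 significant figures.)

[H⁺] = 10^(−pH) = 10^(−2.62) = 2.399e-03 M. For HA ⇌ H⁺ + A⁻, Ka = [H⁺][A⁻]/[HA] = [H⁺]² / ([HA]₀ − [H⁺]) = (2.399e-03)² / (0.095 − 2.399e-03) = 6.21e-05.

K_a = 6.21e-05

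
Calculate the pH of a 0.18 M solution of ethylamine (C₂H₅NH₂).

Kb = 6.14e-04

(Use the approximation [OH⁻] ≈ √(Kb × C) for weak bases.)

[OH⁻] = √(Kb × C) = √(6.14e-04 × 0.18) = 1.0513e-02. pOH = 1.98, pH = 14 - pOH

pH = 12.02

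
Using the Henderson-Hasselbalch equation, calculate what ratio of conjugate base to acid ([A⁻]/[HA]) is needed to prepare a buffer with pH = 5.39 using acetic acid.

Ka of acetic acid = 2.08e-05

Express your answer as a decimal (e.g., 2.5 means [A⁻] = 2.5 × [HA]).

pKa = -log(2.08e-05) = 4.6819. pH = pKa + log([A⁻]/[HA]), so log([A⁻]/[HA]) = pH − pKa = 5.39 − 4.6819 = 0.7081. [A⁻]/[HA] = 10^(0.7081) = 5.11

[A⁻]/[HA] = 5.11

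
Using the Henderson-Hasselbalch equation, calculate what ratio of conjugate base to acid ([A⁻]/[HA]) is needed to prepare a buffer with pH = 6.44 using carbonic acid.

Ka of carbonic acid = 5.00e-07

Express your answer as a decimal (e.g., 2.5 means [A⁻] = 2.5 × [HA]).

pKa = -log(5.00e-07) = 6.3010. pH = pKa + log([A⁻]/[HA]), so log([A⁻]/[HA]) = pH − pKa = 6.44 − 6.3010 = 0.1390. [A⁻]/[HA] = 10^(0.1390) = 1.38

[A⁻]/[HA] = 1.38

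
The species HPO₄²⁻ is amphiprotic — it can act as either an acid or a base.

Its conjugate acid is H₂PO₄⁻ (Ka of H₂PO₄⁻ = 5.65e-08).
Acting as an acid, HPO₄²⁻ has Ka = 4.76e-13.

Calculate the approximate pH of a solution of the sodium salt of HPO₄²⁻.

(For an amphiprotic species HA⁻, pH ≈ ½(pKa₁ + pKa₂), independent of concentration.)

pKa₁ = -log(5.65e-08) = 7.25; pKa₂ = -log(4.76e-13) = 12.32. For an amphiprotic species, pH ≈ ½(pKa₁ + pKa₂) = ½(7.25 + 12.32) = 9.79.

pH = 9.79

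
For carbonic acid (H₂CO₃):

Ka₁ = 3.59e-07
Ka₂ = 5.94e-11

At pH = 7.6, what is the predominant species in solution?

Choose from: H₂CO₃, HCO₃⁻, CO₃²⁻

pKa₁ = 6.44, pKa₂ = 10.23. For a polyprotic acid the predominant species crosses at each pKa: below pKa_n the protonated form dominates, above it the deprotonated form does. At pH = 7.6, the predominant species is HCO₃⁻.

HCO₃⁻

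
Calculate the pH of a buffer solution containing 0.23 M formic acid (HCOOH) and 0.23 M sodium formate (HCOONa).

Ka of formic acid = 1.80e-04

pKa = -log(1.80e-04) = 3.74. pH = pKa + log([A⁻]/[HA]) = 3.74 + log(0.23/0.23)

pH = 3.74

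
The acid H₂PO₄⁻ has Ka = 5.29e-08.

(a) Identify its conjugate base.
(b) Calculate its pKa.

(a) The conjugate base is formed by removing one H⁺ from H₂PO₄⁻, giving HPO₄²⁻. (b) pKa = -log(Ka) = -log(5.29e-08) = 7.28.

Conjugate base: HPO₄²⁻; pK_a = 7.28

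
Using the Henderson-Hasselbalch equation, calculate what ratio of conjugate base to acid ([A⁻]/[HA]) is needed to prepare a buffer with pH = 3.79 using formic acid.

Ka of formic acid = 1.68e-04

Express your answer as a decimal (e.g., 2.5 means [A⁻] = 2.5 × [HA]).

pKa = -log(1.68e-04) = 3.7747. pH = pKa + log([A⁻]/[HA]), so log([A⁻]/[HA]) = pH − pKa = 3.79 − 3.7747 = 0.0153. [A⁻]/[HA] = 10^(0.0153) = 1.04

[A⁻]/[HA] = 1.04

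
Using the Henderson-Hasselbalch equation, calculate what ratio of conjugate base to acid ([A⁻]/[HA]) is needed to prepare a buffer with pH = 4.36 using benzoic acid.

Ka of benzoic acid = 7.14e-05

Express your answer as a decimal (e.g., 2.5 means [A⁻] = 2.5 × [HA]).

pKa = -log(7.14e-05) = 4.1463. pH = pKa + log([A⁻]/[HA]), so log([A⁻]/[HA]) = pH − pKa = 4.36 − 4.1463 = 0.2137. [A⁻]/[HA] = 10^(0.2137) = 1.64

[A⁻]/[HA] = 1.64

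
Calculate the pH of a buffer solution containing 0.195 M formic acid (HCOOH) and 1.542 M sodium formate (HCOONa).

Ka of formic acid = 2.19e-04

pKa = -log(2.19e-04) = 3.66. pH = pKa + log([A⁻]/[HA]) = 3.66 + log(1.542/0.195)

pH = 4.56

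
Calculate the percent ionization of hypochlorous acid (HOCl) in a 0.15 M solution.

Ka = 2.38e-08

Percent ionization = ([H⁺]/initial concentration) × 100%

Using Ka equilibrium: x² + Ka×x - Ka×C = 0. Solving: [H⁺] = 5.9738e-05. Percent = (5.9738e-05/0.15) × 100

Percent ionization = 0.0398%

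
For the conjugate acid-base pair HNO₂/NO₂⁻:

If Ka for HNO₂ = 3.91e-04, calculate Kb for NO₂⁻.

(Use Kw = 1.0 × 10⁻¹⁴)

For a conjugate pair Ka × Kb = Kw, so Kb = Kw/Ka = 1.0 × 10⁻¹⁴ / 3.91e-04 = 2.56e-11.

K_b = 2.56e-11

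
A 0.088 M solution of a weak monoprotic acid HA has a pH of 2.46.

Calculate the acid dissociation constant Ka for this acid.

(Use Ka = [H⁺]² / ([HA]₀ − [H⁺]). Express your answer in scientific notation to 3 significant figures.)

[H⁺] = 10^(−pH) = 10^(−2.46) = 3.467e-03 M. For HA ⇌ H⁺ + A⁻, Ka = [H⁺][A⁻]/[HA] = [H⁺]² / ([HA]₀ − [H⁺]) = (3.467e-03)² / (0.088 − 3.467e-03) = 1.42e-04.

K_a = 1.42e-04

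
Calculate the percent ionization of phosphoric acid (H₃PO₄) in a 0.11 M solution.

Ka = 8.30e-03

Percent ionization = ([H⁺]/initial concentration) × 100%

Using Ka equilibrium: x² + Ka×x - Ka×C = 0. Solving: [H⁺] = 2.6350e-02. Percent = (2.6350e-02/0.11) × 100

Percent ionization = 24%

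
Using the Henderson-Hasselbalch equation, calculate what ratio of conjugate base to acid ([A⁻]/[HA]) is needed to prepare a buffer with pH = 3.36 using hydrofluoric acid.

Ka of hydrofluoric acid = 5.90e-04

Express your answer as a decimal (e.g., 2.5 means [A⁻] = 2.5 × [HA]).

pKa = -log(5.90e-04) = 3.2291. pH = pKa + log([A⁻]/[HA]), so log([A⁻]/[HA]) = pH − pKa = 3.36 − 3.2291 = 0.1309. [A⁻]/[HA] = 10^(0.1309) = 1.35

[A⁻]/[HA] = 1.35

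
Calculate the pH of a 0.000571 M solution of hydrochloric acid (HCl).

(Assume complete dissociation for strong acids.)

[H⁺] = 0.000571 M for strong acid. pH = -log[H⁺] = -log(0.000571)

pH = 3.24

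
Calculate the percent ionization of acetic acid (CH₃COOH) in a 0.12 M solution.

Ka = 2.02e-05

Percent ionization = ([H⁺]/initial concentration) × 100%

Using Ka equilibrium: x² + Ka×x - Ka×C = 0. Solving: [H⁺] = 1.5469e-03. Percent = (1.5469e-03/0.12) × 100

Percent ionization = 1.29%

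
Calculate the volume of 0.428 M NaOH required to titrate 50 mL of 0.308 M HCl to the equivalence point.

At equivalence: moles acid = moles base. moles HCl = 0.308 × 50/1000 = 0.0154 mol. V_base = moles / 0.428 × 1000 = 36.0 mL.

V_{base} = 36.0 mL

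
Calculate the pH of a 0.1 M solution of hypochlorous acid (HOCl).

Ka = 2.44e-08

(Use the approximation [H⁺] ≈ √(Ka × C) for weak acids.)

[H⁺] = √(Ka × C) = √(2.44e-08 × 0.1) = 4.9396e-05. pH = -log(4.9396e-05)

pH = 4.31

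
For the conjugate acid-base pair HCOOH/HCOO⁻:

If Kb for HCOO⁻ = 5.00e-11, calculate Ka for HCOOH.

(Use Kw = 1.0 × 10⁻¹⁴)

For a conjugate pair Ka × Kb = Kw, so Ka = Kw/Kb = 1.0 × 10⁻¹⁴ / 5.00e-11 = 2.00e-04.

K_a = 2.00e-04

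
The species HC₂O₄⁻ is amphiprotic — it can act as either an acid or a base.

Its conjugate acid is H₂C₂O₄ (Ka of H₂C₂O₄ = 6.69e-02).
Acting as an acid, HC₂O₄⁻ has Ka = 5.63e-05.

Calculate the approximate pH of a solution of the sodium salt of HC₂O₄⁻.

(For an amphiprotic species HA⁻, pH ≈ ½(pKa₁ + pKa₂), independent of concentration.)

pKa₁ = -log(6.69e-02) = 1.17; pKa₂ = -log(5.63e-05) = 4.25. For an amphiprotic species, pH ≈ ½(pKa₁ + pKa₂) = ½(1.17 + 4.25) = 2.71.

pH = 2.71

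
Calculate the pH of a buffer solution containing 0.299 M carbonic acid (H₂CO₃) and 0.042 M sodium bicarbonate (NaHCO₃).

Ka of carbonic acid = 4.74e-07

pKa = -log(4.74e-07) = 6.32. pH = pKa + log([A⁻]/[HA]) = 6.32 + log(0.042/0.299)

pH = 5.47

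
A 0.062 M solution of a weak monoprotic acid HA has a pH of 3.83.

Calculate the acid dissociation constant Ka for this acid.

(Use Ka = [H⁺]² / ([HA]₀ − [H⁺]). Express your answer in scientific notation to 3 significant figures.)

[H⁺] = 10^(−pH) = 10^(−3.83) = 1.479e-04 M. For HA ⇌ H⁺ + A⁻, Ka = [H⁺][A⁻]/[HA] = [H⁺]² / ([HA]₀ − [H⁺]) = (1.479e-04)² / (0.062 − 1.479e-04) = 3.54e-07.

K_a = 3.54e-07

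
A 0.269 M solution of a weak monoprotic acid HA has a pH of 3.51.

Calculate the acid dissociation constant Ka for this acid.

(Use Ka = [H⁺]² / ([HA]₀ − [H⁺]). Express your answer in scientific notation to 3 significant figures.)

[H⁺] = 10^(−pH) = 10^(−3.51) = 3.090e-04 M. For HA ⇌ H⁺ + A⁻, Ka = [H⁺][A⁻]/[HA] = [H⁺]² / ([HA]₀ − [H⁺]) = (3.090e-04)² / (0.269 − 3.090e-04) = 3.55e-07.

K_a = 3.55e-07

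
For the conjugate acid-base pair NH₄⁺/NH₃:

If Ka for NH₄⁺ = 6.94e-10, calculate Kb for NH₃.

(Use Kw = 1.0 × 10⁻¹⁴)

For a conjugate pair Ka × Kb = Kw, so Kb = Kw/Ka = 1.0 × 10⁻¹⁴ / 6.94e-10 = 1.44e-05.

K_b = 1.44e-05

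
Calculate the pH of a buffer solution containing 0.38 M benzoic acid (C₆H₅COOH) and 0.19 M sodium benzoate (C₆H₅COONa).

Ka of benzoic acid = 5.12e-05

pKa = -log(5.12e-05) = 4.29. pH = pKa + log([A⁻]/[HA]) = 4.29 + log(0.19/0.38)

pH = 3.99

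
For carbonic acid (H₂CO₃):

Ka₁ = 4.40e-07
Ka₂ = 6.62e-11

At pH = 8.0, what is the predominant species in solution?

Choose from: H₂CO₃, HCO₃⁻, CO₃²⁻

pKa₁ = 6.36, pKa₂ = 10.18. For a polyprotic acid the predominant species crosses at each pKa: below pKa_n the protonated form dominates, above it the deprotonated form does. At pH = 8.0, the predominant species is HCO₃⁻.

HCO₃⁻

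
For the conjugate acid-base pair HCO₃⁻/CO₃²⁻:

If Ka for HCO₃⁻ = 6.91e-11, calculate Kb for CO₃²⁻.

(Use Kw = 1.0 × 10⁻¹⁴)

For a conjugate pair Ka × Kb = Kw, so Kb = Kw/Ka = 1.0 × 10⁻¹⁴ / 6.91e-11 = 1.45e-04.

K_b = 1.45e-04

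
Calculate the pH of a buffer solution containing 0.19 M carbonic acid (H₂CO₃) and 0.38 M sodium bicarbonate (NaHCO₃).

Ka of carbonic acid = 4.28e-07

pKa = -log(4.28e-07) = 6.37. pH = pKa + log([A⁻]/[HA]) = 6.37 + log(0.38/0.19)

pH = 6.67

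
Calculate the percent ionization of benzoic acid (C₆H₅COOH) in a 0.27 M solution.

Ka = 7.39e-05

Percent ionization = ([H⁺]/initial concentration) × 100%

Using Ka equilibrium: x² + Ka×x - Ka×C = 0. Solving: [H⁺] = 4.4301e-03. Percent = (4.4301e-03/0.27) × 100

Percent ionization = 1.64%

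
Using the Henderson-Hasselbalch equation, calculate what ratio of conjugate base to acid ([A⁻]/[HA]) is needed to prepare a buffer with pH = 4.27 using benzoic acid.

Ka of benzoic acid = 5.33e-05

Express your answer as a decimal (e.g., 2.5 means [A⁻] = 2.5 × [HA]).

pKa = -log(5.33e-05) = 4.2733. pH = pKa + log([A⁻]/[HA]), so log([A⁻]/[HA]) = pH − pKa = 4.27 − 4.2733 = -0.0033. [A⁻]/[HA] = 10^(-0.0033) = 0.992

[A⁻]/[HA] = 0.992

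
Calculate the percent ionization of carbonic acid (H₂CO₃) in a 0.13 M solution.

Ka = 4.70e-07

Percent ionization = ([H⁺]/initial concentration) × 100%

Using Ka equilibrium: x² + Ka×x - Ka×C = 0. Solving: [H⁺] = 2.4695e-04. Percent = (2.4695e-04/0.13) × 100

Percent ionization = 0.19%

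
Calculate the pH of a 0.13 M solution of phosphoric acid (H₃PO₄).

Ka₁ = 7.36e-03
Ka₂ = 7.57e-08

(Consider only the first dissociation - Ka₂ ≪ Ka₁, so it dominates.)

First dissociation dominates. From Ka₁ = [H⁺][HA⁻]/[H₂A], x² + Ka₁·x − Ka₁·C = 0 with C = 0.13 M and Ka₁ = 7.36e-03. Solving: [H⁺] = (−Ka₁ + √(Ka₁² + 4·Ka₁·C)) / 2 = 2.7470e-02 M. pH = -log(2.7470e-02) = 1.56.

pH = 1.56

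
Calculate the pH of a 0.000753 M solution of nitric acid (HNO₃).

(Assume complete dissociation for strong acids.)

[H⁺] = 0.000753 M for strong acid. pH = -log[H⁺] = -log(0.000753)

pH = 3.12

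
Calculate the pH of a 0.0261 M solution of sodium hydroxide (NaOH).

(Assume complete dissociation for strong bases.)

[OH⁻] = 0.0261 M for strong base. pOH = -log[OH⁻] = 1.58, pH = 14 - pOH

pH = 12.42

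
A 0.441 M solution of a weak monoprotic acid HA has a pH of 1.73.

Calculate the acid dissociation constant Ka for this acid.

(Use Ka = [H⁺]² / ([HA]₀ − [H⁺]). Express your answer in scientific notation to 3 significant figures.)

[H⁺] = 10^(−pH) = 10^(−1.73) = 1.862e-02 M. For HA ⇌ H⁺ + A⁻, Ka = [H⁺][A⁻]/[HA] = [H⁺]² / ([HA]₀ − [H⁺]) = (1.862e-02)² / (0.441 − 1.862e-02) = 8.21e-04.

K_a = 8.21e-04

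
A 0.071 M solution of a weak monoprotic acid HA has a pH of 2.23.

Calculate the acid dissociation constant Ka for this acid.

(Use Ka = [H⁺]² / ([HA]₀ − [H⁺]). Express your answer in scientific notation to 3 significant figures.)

[H⁺] = 10^(−pH) = 10^(−2.23) = 5.888e-03 M. For HA ⇌ H⁺ + A⁻, Ka = [H⁺][A⁻]/[HA] = [H⁺]² / ([HA]₀ − [H⁺]) = (5.888e-03)² / (0.071 − 5.888e-03) = 5.33e-04.

K_a = 5.33e-04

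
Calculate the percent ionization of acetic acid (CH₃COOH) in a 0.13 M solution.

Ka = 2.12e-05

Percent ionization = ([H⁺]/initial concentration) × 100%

Using Ka equilibrium: x² + Ka×x - Ka×C = 0. Solving: [H⁺] = 1.6496e-03. Percent = (1.6496e-03/0.13) × 100

Percent ionization = 1.27%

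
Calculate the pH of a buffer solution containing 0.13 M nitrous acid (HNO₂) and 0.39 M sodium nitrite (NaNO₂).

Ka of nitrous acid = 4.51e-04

pKa = -log(4.51e-04) = 3.35. pH = pKa + log([A⁻]/[HA]) = 3.35 + log(0.39/0.13)

pH = 3.82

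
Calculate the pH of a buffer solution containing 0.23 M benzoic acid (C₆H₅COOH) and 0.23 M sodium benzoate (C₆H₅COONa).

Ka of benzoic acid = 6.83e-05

pKa = -log(6.83e-05) = 4.17. pH = pKa + log([A⁻]/[HA]) = 4.17 + log(0.23/0.23)

pH = 4.17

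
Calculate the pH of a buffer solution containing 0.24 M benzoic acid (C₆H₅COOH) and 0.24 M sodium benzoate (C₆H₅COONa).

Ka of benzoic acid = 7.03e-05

pKa = -log(7.03e-05) = 4.15. pH = pKa + log([A⁻]/[HA]) = 4.15 + log(0.24/0.24)

pH = 4.15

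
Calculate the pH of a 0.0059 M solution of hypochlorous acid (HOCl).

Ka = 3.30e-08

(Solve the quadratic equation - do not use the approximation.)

x² + Ka×x - Ka×C = 0. Using quadratic formula: [H⁺] = 1.3937e-05

pH = 4.86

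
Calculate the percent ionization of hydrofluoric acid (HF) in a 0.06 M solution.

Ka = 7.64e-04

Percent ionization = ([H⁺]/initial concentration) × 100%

Using Ka equilibrium: x² + Ka×x - Ka×C = 0. Solving: [H⁺] = 6.3993e-03. Percent = (6.3993e-03/0.06) × 100

Percent ionization = 10.7%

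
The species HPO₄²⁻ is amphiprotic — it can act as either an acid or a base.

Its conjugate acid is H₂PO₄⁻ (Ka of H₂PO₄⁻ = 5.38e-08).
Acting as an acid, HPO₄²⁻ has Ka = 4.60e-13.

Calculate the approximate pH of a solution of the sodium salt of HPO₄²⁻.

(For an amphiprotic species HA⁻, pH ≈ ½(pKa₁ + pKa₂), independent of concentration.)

pKa₁ = -log(5.38e-08) = 7.27; pKa₂ = -log(4.60e-13) = 12.34. For an amphiprotic species, pH ≈ ½(pKa₁ + pKa₂) = ½(7.27 + 12.34) = 9.80.

pH = 9.80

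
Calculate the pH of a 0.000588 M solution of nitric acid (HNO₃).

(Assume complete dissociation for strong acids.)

[H⁺] = 0.000588 M for strong acid. pH = -log[H⁺] = -log(0.000588)

pH = 3.23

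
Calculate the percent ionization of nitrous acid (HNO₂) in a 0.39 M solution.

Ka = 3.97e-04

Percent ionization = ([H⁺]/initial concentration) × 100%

Using Ka equilibrium: x² + Ka×x - Ka×C = 0. Solving: [H⁺] = 1.2246e-02. Percent = (1.2246e-02/0.39) × 100

Percent ionization = 3.14%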